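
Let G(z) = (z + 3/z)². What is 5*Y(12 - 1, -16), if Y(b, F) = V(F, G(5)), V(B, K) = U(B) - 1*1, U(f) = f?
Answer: -85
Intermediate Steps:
V(B, K) = -1 + B (V(B, K) = B - 1*1 = B - 1 = -1 + B)
Y(b, F) = -1 + F
5*Y(12 - 1, -16) = 5*(-1 - 16) = 5*(-17) = -85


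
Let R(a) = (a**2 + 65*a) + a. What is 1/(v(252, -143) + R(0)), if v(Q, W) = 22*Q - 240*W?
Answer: 1/39864 ≈ 2.5085e-5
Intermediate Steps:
R(a) = a**2 + 66*a
v(Q, W) = -240*W + 22*Q
1/(v(252, -143) + R(0)) = 1/((-240*(-143) + 22*252) + 0*(66 + 0)) = 1/((34320 + 5544) + 0*66) = 1/(39864 + 0) = 1/39864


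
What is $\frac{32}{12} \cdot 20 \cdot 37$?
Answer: $\frac{5920}{3} \approx 1973.3$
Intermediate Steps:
$\frac{32}{12} \cdot 20 \cdot 37 = 32 \cdot \frac{1}{12} \cdot 20 \cdot 37 = \frac{8}{3} \cdot 20 \cdot 37 = \frac{160}{3} \cdot 37 = \frac{5920}{3}$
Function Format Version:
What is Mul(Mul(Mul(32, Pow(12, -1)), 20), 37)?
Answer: Rational(5920, 3) ≈ 1973.3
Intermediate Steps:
Mul(Mul(Mul(32, Pow(12, -1)), 20), 37) = Mul(Mul(Mul(32, Rational(1, 12)), 20), 37) = Mul(Mul(Rational(8, 3), 20), 37) = Mul(Rational(160, 3), 37) = Rational(5920, 3)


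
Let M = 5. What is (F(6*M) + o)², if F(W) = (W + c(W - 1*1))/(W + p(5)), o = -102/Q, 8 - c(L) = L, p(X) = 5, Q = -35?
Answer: 12321/1225 ≈ 10.058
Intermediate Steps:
c(L) = 8 - L
o = 102/35 (o = -102/(-35) = -102*(-1/35) = 102/35 ≈ 2.9143)
F(W) = 9/(5 + W) (F(W) = (W + (8 - (W - 1*1)))/(W + 5) = (W + (8 - (W - 1)))/(5 + W) = (W + (8 - (-1 + W)))/(5 + W) = (W + (8 + (1 - W)))/(5 + W) = (W + (9 - W))/(5 + W) = 9/(5 + W))
(F(6*M) + o)² = (9/(5 + 6*5) + 102/35)² = (9/(5 + 30) + 102/35)² = (9/35 + 102/35)² = (111/35)² = 12321/1225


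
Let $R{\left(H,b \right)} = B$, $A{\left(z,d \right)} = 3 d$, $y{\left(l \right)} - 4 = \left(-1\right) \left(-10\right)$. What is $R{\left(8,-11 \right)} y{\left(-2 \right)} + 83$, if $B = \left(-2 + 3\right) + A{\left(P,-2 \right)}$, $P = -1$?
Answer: $13$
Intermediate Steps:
$y{\left(l \right)} = 14$ ($y{\left(l \right)} = 4 - -10 = 4 + 10 = 14$)
$B = -5$ ($B = \left(-2 + 3\right) + 3 \left(-2\right) = 1 - 6 = -5$)
$R{\left(H,b \right)} = -5$
$R{\left(8,-11 \right)} y{\left(-2 \right)} + 83 = \left(-5\right) 14 + 83 = -70 + 83 = 13$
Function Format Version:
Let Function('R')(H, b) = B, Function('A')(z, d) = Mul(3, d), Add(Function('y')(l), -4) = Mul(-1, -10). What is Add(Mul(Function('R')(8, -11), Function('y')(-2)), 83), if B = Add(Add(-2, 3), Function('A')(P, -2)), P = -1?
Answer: 13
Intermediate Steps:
Function('y')(l) = 14 (Function('y')(l) = Add(4, Mul(-1, -10)) = Add(4, 10) = 14)
B = -5 (B = Add(Add(-2, 3), Mul(3, -2)) = Add(1, -6) = -5)
Function('R')(H, b) = -5
Add(Mul(Function('R')(8, -11), Function('y')(-2)), 83) = Add(Mul(-5, 14), 83) = Add(-70, 83) = 13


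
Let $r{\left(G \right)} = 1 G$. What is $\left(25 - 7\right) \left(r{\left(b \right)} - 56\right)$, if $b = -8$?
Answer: $-1152$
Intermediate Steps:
$r{\left(G \right)} = G$
$\left(25 - 7\right) \left(r{\left(b \right)} - 56\right) = \left(25 - 7\right) \left(-8 - 56\right) = 18 \left(-64\right) = -1152$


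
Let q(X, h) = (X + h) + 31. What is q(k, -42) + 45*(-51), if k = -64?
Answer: -2370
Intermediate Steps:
q(X, h) = 31 + X + h
q(k, -42) + 45*(-51) = (31 - 64 - 42) + 45*(-51) = -75 - 2295 = -2370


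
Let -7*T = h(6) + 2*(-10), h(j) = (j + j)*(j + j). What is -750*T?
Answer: 93000/7 ≈ 13286.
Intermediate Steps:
h(j) = 4*j**2 (h(j) = (2*j)*(2*j) = 4*j**2)
T = -124/7 (T = -(4*6**2 + 2*(-10))/7 = -(4*36 - 20)/7 = -(144 - 20)/7 = -1/7*124 = -124/7 ≈ -17.714)
-750*T = -750*(-124/7) = 93000/7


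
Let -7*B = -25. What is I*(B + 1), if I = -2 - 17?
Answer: -608/7 ≈ -86.857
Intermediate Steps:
B = 25/7 (B = -1/7*(-25) = 25/7 ≈ 3.5714)
I = -19
I*(B + 1) = -19*(25/7 + 1) = -19*32/7 = -608/7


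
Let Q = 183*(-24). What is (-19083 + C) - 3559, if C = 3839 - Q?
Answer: -14411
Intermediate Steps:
Q = -4392
C = 8231 (C = 3839 - 1*(-4392) = 3839 + 4392 = 8231)
(-19083 + C) - 3559 = (-19083 + 8231) - 3559 = -10852 - 3559 = -14411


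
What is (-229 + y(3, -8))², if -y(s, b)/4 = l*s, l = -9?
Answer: 14641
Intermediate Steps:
y(s, b) = 36*s (y(s, b) = -(-36)*s = 36*s)
(-229 + y(3, -8))² = (-229 + 36*3)² = (-229 + 108)² = (-121)² = 14641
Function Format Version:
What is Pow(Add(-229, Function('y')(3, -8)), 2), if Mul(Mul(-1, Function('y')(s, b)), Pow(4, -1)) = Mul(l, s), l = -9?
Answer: 14641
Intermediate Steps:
Function('y')(s, b) = Mul(36, s) (Function('y')(s, b) = Mul(-4, Mul(-9, s)) = Mul(36, s))
Pow(Add(-229, Function('y')(3, -8)), 2) = Pow(Add(-229, Mul(36, 3)), 2) = Pow(Add(-229, 108), 2) = Pow(-121, 2) = 14641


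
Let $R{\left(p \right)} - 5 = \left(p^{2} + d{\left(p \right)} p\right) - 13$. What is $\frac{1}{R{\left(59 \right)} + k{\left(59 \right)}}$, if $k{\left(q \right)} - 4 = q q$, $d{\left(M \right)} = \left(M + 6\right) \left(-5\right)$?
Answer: $- \frac{1}{12217} \approx -8.1853 \cdot 10^{-5}$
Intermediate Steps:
$d{\left(M \right)} = -30 - 5 M$ ($d{\left(M \right)} = \left(6 + M\right) \left(-5\right) = -30 - 5 M$)
$k{\left(q \right)} = 4 + q^{2}$ ($k{\left(q \right)} = 4 + q q = 4 + q^{2}$)
$R{\left(p \right)} = -8 + p^{2} + p \left(-30 - 5 p\right)$ ($R{\left(p \right)} = 5 - \left(13 - p^{2} - \left(-30 - 5 p\right) p\right) = 5 - \left(13 - p^{2} - p \left(-30 - 5 p\right)\right) = 5 + \left(-13 + p^{2} + p \left(-30 - 5 p\right)\right) = -8 + p^{2} + p \left(-30 - 5 p\right)$)
$\frac{1}{R{\left(59 \right)} + k{\left(59 \right)}} = \frac{1}{\left(-8 + 59^{2} - 295 \left(6 + 59\right)\right) + \left(4 + 59^{2}\right)} = \frac{1}{\left(-8 + 3481 - 295 \cdot 65\right) + \left(4 + 3481\right)} = \frac{1}{\left(-8 + 3481 - 19175\right) + 3485} = \frac{1}{-15702 + 3485} = \frac{1}{-12217} = - \frac{1}{12217}$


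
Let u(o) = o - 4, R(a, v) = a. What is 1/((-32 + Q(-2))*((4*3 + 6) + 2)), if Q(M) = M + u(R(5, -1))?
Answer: -1/660 ≈ -0.0015152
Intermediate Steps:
u(o) = -4 + o
Q(M) = 1 + M (Q(M) = M + (-4 + 5) = M + 1 = 1 + M)
1/((-32 + Q(-2))*((4*3 + 6) + 2)) = 1/((-32 + (1 - 2))*((4*3 + 6) + 2)) = 1/((-32 - 1)*((12 + 6) + 2)) = 1/(-33*(18 + 2)) = 1/(-33*20) = 1/(-660) = -1/660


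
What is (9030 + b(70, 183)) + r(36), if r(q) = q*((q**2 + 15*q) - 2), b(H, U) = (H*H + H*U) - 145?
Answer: 92619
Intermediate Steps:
b(H, U) = -145 + H**2 + H*U (b(H, U) = (H**2 + H*U) - 145 = -145 + H**2 + H*U)
r(q) = q*(-2 + q**2 + 15*q)
(9030 + b(70, 183)) + r(36) = (9030 + (-145 + 70**2 + 70*183)) + 36*(-2 + 36**2 + 15*36) = (9030 + (-145 + 4900 + 12810)) + 36*(-2 + 1296 + 540) = (9030 + 17565) + 36*1834 = 26595 + 66024 = 92619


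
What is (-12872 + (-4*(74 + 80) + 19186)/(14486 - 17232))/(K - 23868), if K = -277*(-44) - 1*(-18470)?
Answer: -17682541/9322670 ≈ -1.8967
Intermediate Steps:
K = 30658 (K = 12188 + 18470 = 30658)
(-12872 + (-4*(74 + 80) + 19186)/(14486 - 17232))/(K - 23868) = (-12872 + (-4*(74 + 80) + 19186)/(14486 - 17232))/(30658 - 23868) = (-12872 + (-4*154 + 19186)/(-2746))/6790 = (-12872 + (-616 + 19186)*(-1/2746))*(1/6790) = (-12872 + 18570*(-1/2746))*(1/6790) = (-12872 - 9285/1373)*(1/6790) = -17682541/1373*1/6790 = -17682541/9322670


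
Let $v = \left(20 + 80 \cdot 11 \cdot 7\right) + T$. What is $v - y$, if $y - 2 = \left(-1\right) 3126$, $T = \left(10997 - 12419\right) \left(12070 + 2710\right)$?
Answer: $-21007856$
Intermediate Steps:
$T = -21017160$ ($T = \left(-1422\right) 14780 = -21017160$)
$y = -3124$ ($y = 2 - 3126 = -3124$)
$v = -21010980$ ($v = \left(20 + 80 \cdot 11 \cdot 7\right) - 21017160 = \left(20 + 80 \cdot 77\right) - 21017160 = \left(20 + 6160\right) - 21017160 = 6180 - 21017160 = -21010980$)
$v - y = -21010980 - -3124 = -21010980 + 3124 = -21007856$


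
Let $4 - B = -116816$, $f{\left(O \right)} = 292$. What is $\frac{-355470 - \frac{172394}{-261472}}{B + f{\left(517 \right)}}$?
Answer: $- \frac{46472639723}{15310754432} \approx -3.0353$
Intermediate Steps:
$B = 116820$ ($B = 4 - -116816 = 4 + 116816 = 116820$)
$\frac{-355470 - \frac{172394}{-261472}}{B + f{\left(517 \right)}} = \frac{-355470 - \frac{172394}{-261472}}{116820 + 292} = \frac{-355470 - - \frac{86197}{130736}}{117112} = \left(-355470 + \frac{86197}{130736}\right) \frac{1}{117112} = \left(- \frac{46472639723}{130736}\right) \frac{1}{117112} = - \frac{46472639723}{15310754432}$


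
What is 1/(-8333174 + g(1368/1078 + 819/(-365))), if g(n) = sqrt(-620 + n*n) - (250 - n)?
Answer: -1639476362421/13662453264346223348 - I*sqrt(23960109387539)/13662453264346223348 ≈ -1.2e-7 - 3.5827e-13*I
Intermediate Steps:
g(n) = -250 + n + sqrt(-620 + n**2) (g(n) = sqrt(-620 + n**2) + (-250 + n) = -250 + n + sqrt(-620 + n**2))
1/(-8333174 + g(1368/1078 + 819/(-365))) = 1/(-8333174 + (-250 + (1368/1078 + 819/(-365)) + sqrt(-620 + (1368/1078 + 819/(-365))**2))) = 1/(-8333174 + (-250 + (1368*(1/1078) + 819*(-1/365)) + sqrt(-620 + (1368*(1/1078) + 819*(-1/365))**2))) = 1/(-8333174 + (-250 + (684/539 - 819/365) + sqrt(-620 + (684/539 - 819/365)**2))) = 1/(-8333174 + (-250 - 191781/196735 + sqrt(-620 + (-191781/196735)**2))) = 1/(-8333174 + (-250 - 191781/196735 + sqrt(-620 + 36779951961/38704660225))) = 1/(-8333174 + (-250 - 191781/196735 + sqrt(-23960109387539/38704660225))) = 1/(-8333174 + (-250 - 191781/196735 + I*sqrt(23960109387539)/196735)) = 1/(-8333174 + (-49375531/196735 + I*sqrt(23960109387539)/196735)) = 1/(-1639476362421/196735 + I*sqrt(23960109387539)/196735)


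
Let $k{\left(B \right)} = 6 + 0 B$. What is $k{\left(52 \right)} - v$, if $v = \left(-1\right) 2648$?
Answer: $2654$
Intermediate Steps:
$v = -2648$
$k{\left(B \right)} = 6$ ($k{\left(B \right)} = 6 + 0 = 6$)
$k{\left(52 \right)} - v = 6 - -2648 = 6 + 2648 = 2654$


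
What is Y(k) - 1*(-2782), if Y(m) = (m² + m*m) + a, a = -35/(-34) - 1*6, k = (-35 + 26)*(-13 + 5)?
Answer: 446931/34 ≈ 13145.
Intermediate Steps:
k = 72 (k = -9*(-8) = 72)
a = -169/34 (a = -35*(-1/34) - 6 = 35/34 - 6 = -169/34 ≈ -4.9706)
Y(m) = -169/34 + 2*m² (Y(m) = (m² + m*m) - 169/34 = (m² + m²) - 169/34 = 2*m² - 169/34 = -169/34 + 2*m²)
Y(k) - 1*(-2782) = (-169/34 + 2*72²) - 1*(-2782) = (-169/34 + 2*5184) + 2782 = (-169/34 + 10368) + 2782 = 352343/34 + 2782 = 446931/34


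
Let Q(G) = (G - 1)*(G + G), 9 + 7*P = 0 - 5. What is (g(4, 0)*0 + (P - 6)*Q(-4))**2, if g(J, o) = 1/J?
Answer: 102400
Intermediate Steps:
g(J, o) = 1/J
P = -2 (P = -9/7 + (0 - 5)/7 = -9/7 + (1/7)*(-5) = -9/7 - 5/7 = -2)
Q(G) = 2*G*(-1 + G) (Q(G) = (-1 + G)*(2*G) = 2*G*(-1 + G))
(g(4, 0)*0 + (P - 6)*Q(-4))**2 = (0/4 + (-2 - 6)*(2*(-4)*(-1 - 4)))**2 = ((1/4)*0 - 16*(-4)*(-5))**2 = (0 - 8*40)**2 = (0 - 320)**2 = (-320)**2 = 102400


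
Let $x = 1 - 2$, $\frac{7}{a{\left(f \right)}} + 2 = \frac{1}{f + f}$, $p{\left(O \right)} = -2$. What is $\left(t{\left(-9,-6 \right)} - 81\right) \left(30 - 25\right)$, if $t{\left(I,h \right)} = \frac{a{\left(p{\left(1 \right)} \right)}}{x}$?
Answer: $- \frac{3505}{9} \approx -389.44$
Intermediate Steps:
$a{\left(f \right)} = \frac{7}{-2 + \frac{1}{2 f}}$ ($a{\left(f \right)} = \frac{7}{-2 + \frac{1}{f + f}} = \frac{7}{-2 + \frac{1}{2 f}}$)
$x = -1$ ($x = 1 - 2 = -1$)
$t{\left(I,h \right)} = \frac{28}{9}$ ($t{\left(I,h \right)} = \frac{\left(-14\right) \left(-2\right) \frac{1}{-1 + 4 \left(-2\right)}}{-1} = \left(-14\right) \left(-2\right) \frac{1}{-1 - 8} \left(-1\right) = \left(-14\right) \left(-2\right) \frac{1}{-9} \left(-1\right) = \left(-14\right) \left(-2\right) \left(- \frac{1}{9}\right) \left(-1\right) = \left(- \frac{28}{9}\right) \left(-1\right) = \frac{28}{9}$)
$\left(t{\left(-9,-6 \right)} - 81\right) \left(30 - 25\right) = \left(\frac{28}{9} - 81\right) \left(30 - 25\right) = - \frac{701 \left(30 - 25\right)}{9} = \left(- \frac{701}{9}\right) 5 = - \frac{3505}{9}$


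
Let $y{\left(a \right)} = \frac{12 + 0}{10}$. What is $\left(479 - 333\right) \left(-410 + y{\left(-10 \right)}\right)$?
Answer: $- \frac{298424}{5} \approx -59685.0$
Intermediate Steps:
$y{\left(a \right)} = \frac{6}{5}$ ($y{\left(a \right)} = 12 \cdot \frac{1}{10} = \frac{6}{5}$)
$\left(479 - 333\right) \left(-410 + y{\left(-10 \right)}\right) = \left(479 - 333\right) \left(-410 + \frac{6}{5}\right) = 146 \left(- \frac{2044}{5}\right) = - \frac{298424}{5}$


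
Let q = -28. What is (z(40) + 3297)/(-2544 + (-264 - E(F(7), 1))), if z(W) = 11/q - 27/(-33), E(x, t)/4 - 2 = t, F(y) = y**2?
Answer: -1015607/868560 ≈ -1.1693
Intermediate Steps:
E(x, t) = 8 + 4*t
z(W) = 131/308 (z(W) = 11/(-28) - 27/(-33) = 11*(-1/28) - 27*(-1/33) = -11/28 + 9/11 = 131/308)
(z(40) + 3297)/(-2544 + (-264 - E(F(7), 1))) = (131/308 + 3297)/(-2544 + (-264 - (8 + 4*1))) = 1015607/(308*(-2544 + (-264 - (8 + 4)))) = 1015607/(308*(-2544 + (-264 - 1*12))) = 1015607/(308*(-2544 + (-264 - 12))) = 1015607/(308*(-2544 - 276)) = (1015607/308)/(-2820) = (1015607/308)*(-1/2820) = -1015607/868560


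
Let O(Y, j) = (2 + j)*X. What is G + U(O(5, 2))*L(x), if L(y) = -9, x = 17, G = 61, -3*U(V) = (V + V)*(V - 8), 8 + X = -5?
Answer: 18781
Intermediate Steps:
X = -13 (X = -8 - 5 = -13)
O(Y, j) = -26 - 13*j (O(Y, j) = (2 + j)*(-13) = -26 - 13*j)
U(V) = -2*V*(-8 + V)/3 (U(V) = -(V + V)*(V - 8)/3 = -2*V*(-8 + V)/3)
G + U(O(5, 2))*L(x) = 61 + (2*(-26 - 13*2)*(8 - (-26 - 13*2))/3)*(-9) = 61 + (2*(-26 - 26)*(8 - (-26 - 26))/3)*(-9) = 61 + ((2/3)*(-52)*(8 - 1*(-52)))*(-9) = 61 + ((2/3)*(-52)*(8 + 52))*(-9) = 61 + ((2/3)*(-52)*60)*(-9) = 61 - 2080*(-9) = 61 + 18720 = 18781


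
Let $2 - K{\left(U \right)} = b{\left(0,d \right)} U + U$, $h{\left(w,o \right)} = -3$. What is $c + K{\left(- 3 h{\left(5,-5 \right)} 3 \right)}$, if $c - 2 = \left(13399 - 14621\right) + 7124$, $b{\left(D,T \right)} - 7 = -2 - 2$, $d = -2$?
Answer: $5798$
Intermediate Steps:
$b{\left(D,T \right)} = 3$ ($b{\left(D,T \right)} = 7 - 4 = 3$)
$c = 5904$ ($c = 2 + \left(\left(13399 - 14621\right) + 7124\right) = 2 + \left(-1222 + 7124\right) = 2 + 5902 = 5904$)
$K{\left(U \right)} = 2 - 4 U$ ($K{\left(U \right)} = 2 - \left(3 U + U\right) = 2 - 4 U$)
$c + K{\left(- 3 h{\left(5,-5 \right)} 3 \right)} = 5904 + \left(2 - 4 \left(-3\right) \left(-3\right) 3\right) = 5904 + \left(2 - 4 \cdot 9 \cdot 3\right) = 5904 + \left(2 - 108\right) = 5904 - 106 = 5798$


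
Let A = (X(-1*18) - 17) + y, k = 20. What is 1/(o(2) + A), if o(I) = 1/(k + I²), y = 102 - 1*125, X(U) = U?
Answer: -24/1391 ≈ -0.017254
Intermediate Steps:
y = -23 (y = 102 - 125 = -23)
A = -58 (A = (-1*18 - 17) - 23 = (-18 - 17) - 23 = -35 - 23 = -58)
o(I) = 1/(20 + I²)
1/(o(2) + A) = 1/(1/(20 + 2²) - 58) = 1/(1/(20 + 4) - 58) = 1/(1/24 - 58) = 1/(-1391/24) = -24/1391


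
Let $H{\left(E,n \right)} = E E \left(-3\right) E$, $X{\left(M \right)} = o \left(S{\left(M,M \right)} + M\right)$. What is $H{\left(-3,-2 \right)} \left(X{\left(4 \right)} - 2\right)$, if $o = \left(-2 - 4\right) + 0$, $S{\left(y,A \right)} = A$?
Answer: $-4050$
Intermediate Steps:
$o = -6$ ($o = -6 + 0 = -6$)
$X{\left(M \right)} = - 12 M$ ($X{\left(M \right)} = - 6 \left(M + M\right) = - 6 \cdot 2 M = - 12 M$)
$H{\left(E,n \right)} = - 3 E^{3}$ ($H{\left(E,n \right)} = E^{2} \left(-3\right) E = - 3 E^{2} E = - 3 E^{3}$)
$H{\left(-3,-2 \right)} \left(X{\left(4 \right)} - 2\right) = - 3 \left(-3\right)^{3} \left(\left(-12\right) 4 - 2\right) = \left(-3\right) \left(-27\right) \left(-48 - 2\right) = 81 \left(-50\right) = -4050$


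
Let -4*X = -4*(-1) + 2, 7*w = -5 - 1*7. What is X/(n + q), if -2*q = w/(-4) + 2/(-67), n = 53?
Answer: -469/16509 ≈ -0.028409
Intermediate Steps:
w = -12/7 (w = (-5 - 1*7)/7 = (-5 - 7)/7 = (⅐)*(-12) = -12/7 ≈ -1.7143)
q = -187/938 (q = -(-12/7/(-4) + 2/(-67))/2 = -(-12/7*(-¼) + 2*(-1/67))/2 = -(3/7 - 2/67)/2 = -½*187/469 = -187/938 ≈ -0.19936)
X = -3/2 (X = -(-4*(-1) + 2)/4 = -(4 + 2)/4 = -¼*6 = -3/2 ≈ -1.5000)
X/(n + q) = -3/2/(53 - 187/938) = -3/2/(49527/938) = (938/49527)*(-3/2) = -469/16509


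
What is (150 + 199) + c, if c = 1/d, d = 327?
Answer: 114124/327 ≈ 349.00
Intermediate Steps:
c = 1/327 ≈ 0.0030581
(150 + 199) + c = (150 + 199) + 1/327 = 349 + 1/327 = 114124/327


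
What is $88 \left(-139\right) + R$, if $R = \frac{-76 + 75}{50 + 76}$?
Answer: $- \frac{1541233}{126} \approx -12232.0$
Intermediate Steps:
$R = - \frac{1}{126} \approx -0.0079365$
$88 \left(-139\right) + R = 88 \left(-139\right) - \frac{1}{126} = -12232 - \frac{1}{126} = - \frac{1541233}{126}$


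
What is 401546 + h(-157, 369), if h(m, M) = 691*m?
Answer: 293059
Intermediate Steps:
401546 + h(-157, 369) = 401546 + 691*(-157) = 401546 - 108487 = 293059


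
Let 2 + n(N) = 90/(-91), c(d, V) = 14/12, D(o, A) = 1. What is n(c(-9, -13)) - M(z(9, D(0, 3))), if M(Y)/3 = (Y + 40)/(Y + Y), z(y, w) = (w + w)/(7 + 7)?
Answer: -77257/182 ≈ -424.49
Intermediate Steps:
z(y, w) = w/7 (z(y, w) = (2*w)/14 = (2*w)*(1/14) = w/7)
M(Y) = 3*(40 + Y)/(2*Y) (M(Y) = 3*((Y + 40)/(Y + Y)) = 3*((40 + Y)/((2*Y))) = 3*((40 + Y)*(1/(2*Y))) = 3*((40 + Y)/(2*Y)) = 3*(40 + Y)/(2*Y))
c(d, V) = 7/6 (c(d, V) = 14*(1/12) = 7/6)
n(N) = -272/91 (n(N) = -2 + 90/(-91) = -2 + 90*(-1/91) = -2 - 90/91 = -272/91)
n(c(-9, -13)) - M(z(9, D(0, 3))) = -272/91 - (3/2 + 60/(((⅐)*1))) = -272/91 - (3/2 + 60/(⅐)) = -272/91 - (3/2 + 60*7) = -272/91 - (3/2 + 420) = -272/91 - 1*843/2 = -272/91 - 843/2 = -77257/182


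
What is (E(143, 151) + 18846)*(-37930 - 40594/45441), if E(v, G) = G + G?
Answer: -33003832179152/45441 ≈ -7.2630e+8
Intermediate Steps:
E(v, G) = 2*G
(E(143, 151) + 18846)*(-37930 - 40594/45441) = (2*151 + 18846)*(-37930 - 40594/45441) = (302 + 18846)*(-37930 - 40594*1/45441) = 19148*(-37930 - 40594/45441) = 19148*(-1723617724/45441) = -33003832179152/45441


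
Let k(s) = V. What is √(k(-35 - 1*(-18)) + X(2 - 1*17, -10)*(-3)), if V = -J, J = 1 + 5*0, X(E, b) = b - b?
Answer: I ≈ 1.0*I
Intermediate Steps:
X(E, b) = 0
J = 1 (J = 1 + 0 = 1)
V = -1 (V = -1*1 = -1)
k(s) = -1
√(k(-35 - 1*(-18)) + X(2 - 1*17, -10)*(-3)) = √(-1 + 0*(-3)) = √(-1 + 0) = √(-1) = I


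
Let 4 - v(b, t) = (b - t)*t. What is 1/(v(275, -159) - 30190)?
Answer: 1/38820 ≈ 2.5760e-5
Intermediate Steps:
v(b, t) = 4 - t*(b - t) (v(b, t) = 4 - (b - t)*t = 4 - t*(b - t))
1/(v(275, -159) - 30190) = 1/((4 + (-159)² - 1*275*(-159)) - 30190) = 1/((4 + 25281 + 43725) - 30190) = 1/(69010 - 30190) = 1/38820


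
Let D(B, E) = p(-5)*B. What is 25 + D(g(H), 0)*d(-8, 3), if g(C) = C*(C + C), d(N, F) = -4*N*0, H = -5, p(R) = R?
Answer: 25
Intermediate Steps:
d(N, F) = 0
g(C) = 2*C² (g(C) = C*(2*C) = 2*C²)
D(B, E) = -5*B
25 + D(g(H), 0)*d(-8, 3) = 25 - 10*(-5)²*0 = 25 - 10*25*0 = 25 - 5*50*0 = 25 - 250*0 = 25 + 0 = 25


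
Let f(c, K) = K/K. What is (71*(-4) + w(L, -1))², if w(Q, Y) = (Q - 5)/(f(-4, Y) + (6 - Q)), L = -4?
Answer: 9815689/121 ≈ 81121.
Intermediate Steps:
f(c, K) = 1
w(Q, Y) = (-5 + Q)/(7 - Q) (w(Q, Y) = (Q - 5)/(1 + (6 - Q)) = (-5 + Q)/(7 - Q))
(71*(-4) + w(L, -1))² = (71*(-4) + (-5 - 4)/(7 - 1*(-4)))² = (-284 - 9/(7 + 4))² = (-284 - 9/11)² = (-3133/11)² = 9815689/121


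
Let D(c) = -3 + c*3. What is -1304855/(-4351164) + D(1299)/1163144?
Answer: 47958678023/158157196863 ≈ 0.30323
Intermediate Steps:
D(c) = -3 + 3*c
-1304855/(-4351164) + D(1299)/1163144 = -1304855/(-4351164) + (-3 + 3*1299)/1163144 = -1304855*(-1/4351164) + (-3 + 3897)*(1/1163144) = 1304855/4351164 + 3894*(1/1163144) = 1304855/4351164 + 1947/581572 = 47958678023/158157196863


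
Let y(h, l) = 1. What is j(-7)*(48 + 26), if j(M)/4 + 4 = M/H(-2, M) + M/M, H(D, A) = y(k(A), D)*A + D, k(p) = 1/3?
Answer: -5920/9 ≈ -657.78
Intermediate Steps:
k(p) = ⅓
H(D, A) = A + D (H(D, A) = 1*A + D = A + D)
j(M) = -12 + 4*M/(-2 + M) (j(M) = -16 + 4*(M/(M - 2) + M/M) = -16 + 4*(M/(-2 + M) + 1) = -16 + 4*(1 + M/(-2 + M)) = -16 + (4 + 4*M/(-2 + M)) = -12 + 4*M/(-2 + M))
j(-7)*(48 + 26) = (8*(3 - 1*(-7))/(-2 - 7))*(48 + 26) = (8*(3 + 7)/(-9))*74 = (8*(-⅑)*10)*74 = -80/9*74 = -5920/9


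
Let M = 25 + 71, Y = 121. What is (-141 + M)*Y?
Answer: -5445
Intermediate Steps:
M = 96
(-141 + M)*Y = (-141 + 96)*121 = -45*121 = -5445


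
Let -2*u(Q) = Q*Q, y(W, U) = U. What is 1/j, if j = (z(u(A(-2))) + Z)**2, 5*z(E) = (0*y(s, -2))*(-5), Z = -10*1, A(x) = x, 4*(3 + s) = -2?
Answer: 1/100 ≈ 0.010000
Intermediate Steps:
s = -7/2 (s = -3 + (1/4)*(-2) = -3 - 1/2 = -7/2 ≈ -3.5000)
u(Q) = -Q**2/2 (u(Q) = -Q*Q/2 = -Q**2/2)
Z = -10
z(E) = 0 (z(E) = ((0*(-2))*(-5))/5 = (0*(-5))/5 = (1/5)*0 = 0)
j = 100 (j = (0 - 10)**2 = (-10)**2 = 100)
1/j = 1/100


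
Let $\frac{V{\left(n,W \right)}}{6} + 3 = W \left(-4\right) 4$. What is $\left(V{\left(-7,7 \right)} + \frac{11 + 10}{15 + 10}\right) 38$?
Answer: $- \frac{654702}{25} \approx -26188.0$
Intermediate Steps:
$V{\left(n,W \right)} = -18 - 96 W$ ($V{\left(n,W \right)} = -18 + 6 W \left(-4\right) 4 = -18 + 6 - 4 W 4 = -18 + 6 \left(- 16 W\right) = -18 - 96 W$)
$\left(V{\left(-7,7 \right)} + \frac{11 + 10}{15 + 10}\right) 38 = \left(\left(-18 - 672\right) + \frac{11 + 10}{15 + 10}\right) 38 = \left(\left(-18 - 672\right) + \frac{21}{25}\right) 38 = \left(-690 + 21 \cdot \frac{1}{25}\right) 38 = \left(-690 + \frac{21}{25}\right) 38 = \left(- \frac{17229}{25}\right) 38 = - \frac{654702}{25}$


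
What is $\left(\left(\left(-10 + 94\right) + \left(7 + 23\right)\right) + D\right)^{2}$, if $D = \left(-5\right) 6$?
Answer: $7056$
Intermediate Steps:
$D = -30$
$\left(\left(\left(-10 + 94\right) + \left(7 + 23\right)\right) + D\right)^{2} = \left(\left(\left(-10 + 94\right) + \left(7 + 23\right)\right) - 30\right)^{2} = \left(\left(84 + 30\right) - 30\right)^{2} = \left(114 - 30\right)^{2} = 84^{2} = 7056$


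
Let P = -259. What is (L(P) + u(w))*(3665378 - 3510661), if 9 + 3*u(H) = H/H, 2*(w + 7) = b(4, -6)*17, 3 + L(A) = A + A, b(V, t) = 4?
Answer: -243060407/3 ≈ -8.1020e+7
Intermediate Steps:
L(A) = -3 + 2*A (L(A) = -3 + (A + A) = -3 + 2*A)
w = 27 (w = -7 + (4*17)/2 = -7 + (½)*68 = -7 + 34 = 27)
u(H) = -8/3 (u(H) = -3 + (H/H)/3 = -3 + (⅓)*1 = -3 + ⅓ = -8/3)
(L(P) + u(w))*(3665378 - 3510661) = ((-3 + 2*(-259)) - 8/3)*(3665378 - 3510661) = ((-3 - 518) - 8/3)*154717 = (-521 - 8/3)*154717 = -1571/3*154717 = -243060407/3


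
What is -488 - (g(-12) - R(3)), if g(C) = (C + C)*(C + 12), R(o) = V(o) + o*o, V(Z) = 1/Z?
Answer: -1436/3 ≈ -478.67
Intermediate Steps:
R(o) = 1/o + o² (R(o) = 1/o + o*o = 1/o + o²)
g(C) = 2*C*(12 + C) (g(C) = (2*C)*(12 + C) = 2*C*(12 + C))
-488 - (g(-12) - R(3)) = -488 - (2*(-12)*(12 - 12) - (1 + 3³)/3) = -488 - (2*(-12)*0 - (1 + 27)/3) = -488 - (0 - 28/3) = -488 - 1*(-28/3) = -488 + 28/3 = -1436/3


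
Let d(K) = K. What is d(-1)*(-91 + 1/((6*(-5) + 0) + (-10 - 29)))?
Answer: 6280/69 ≈ 91.015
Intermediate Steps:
d(-1)*(-91 + 1/((6*(-5) + 0) + (-10 - 29))) = -(-91 + 1/((6*(-5) + 0) + (-10 - 29))) = -(-91 + 1/((-30 + 0) - 39)) = -(-91 + 1/(-30 - 39)) = -(-91 + 1/(-69)) = -(-91 - 1/69) = -1*(-6280/69) = 6280/69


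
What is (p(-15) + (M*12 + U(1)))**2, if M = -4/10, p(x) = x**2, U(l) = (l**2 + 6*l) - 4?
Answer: 1245456/25 ≈ 49818.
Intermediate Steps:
U(l) = -4 + l**2 + 6*l
M = -2/5 (M = -4*1/10 = -2/5 ≈ -0.40000)
(p(-15) + (M*12 + U(1)))**2 = ((-15)**2 + (-2/5*12 + (-4 + 1**2 + 6*1)))**2 = (225 + (-24/5 + (-4 + 1 + 6)))**2 = (225 + (-24/5 + 3))**2 = (225 - 9/5)**2 = (1116/5)**2 = 1245456/25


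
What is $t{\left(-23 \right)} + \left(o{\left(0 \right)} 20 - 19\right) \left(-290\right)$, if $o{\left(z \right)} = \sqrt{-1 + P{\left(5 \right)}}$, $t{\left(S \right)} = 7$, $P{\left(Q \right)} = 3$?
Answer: $5517 - 5800 \sqrt{2} \approx -2685.4$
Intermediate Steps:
$o{\left(z \right)} = \sqrt{2}$ ($o{\left(z \right)} = \sqrt{-1 + 3} = \sqrt{2}$)
$t{\left(-23 \right)} + \left(o{\left(0 \right)} 20 - 19\right) \left(-290\right) = 7 + \left(\sqrt{2} \cdot 20 - 19\right) \left(-290\right) = 7 + \left(20 \sqrt{2} - 19\right) \left(-290\right) = 7 + \left(-19 + 20 \sqrt{2}\right) \left(-290\right) = 7 + \left(5510 - 5800 \sqrt{2}\right) = 5517 - 5800 \sqrt{2}$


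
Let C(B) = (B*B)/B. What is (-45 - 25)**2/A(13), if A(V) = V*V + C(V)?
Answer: 350/13 ≈ 26.923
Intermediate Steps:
C(B) = B (C(B) = B**2/B = B)
A(V) = V + V**2 (A(V) = V*V + V = V**2 + V = V + V**2)
(-45 - 25)**2/A(13) = (-45 - 25)**2/((13*(1 + 13))) = (-70)**2/((13*14)) = 4900/182 = 4900*(1/182) = 350/13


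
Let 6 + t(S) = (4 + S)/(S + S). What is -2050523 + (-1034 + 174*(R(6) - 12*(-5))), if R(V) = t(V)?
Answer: -2042016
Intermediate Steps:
t(S) = -6 + (4 + S)/(2*S) (t(S) = -6 + (4 + S)/(S + S) = -6 + (4 + S)/((2*S)) = -6 + (4 + S)*(1/(2*S)) = -6 + (4 + S)/(2*S))
R(V) = -11/2 + 2/V
-2050523 + (-1034 + 174*(R(6) - 12*(-5))) = -2050523 + (-1034 + 174*((-11/2 + 2/6) - 12*(-5))) = -2050523 + (-1034 + 174*((-11/2 + 2*(1/6)) + 60)) = -2050523 + (-1034 + 174*((-11/2 + 1/3) + 60)) = -2050523 + (-1034 + 174*(-31/6 + 60)) = -2050523 + (-1034 + 174*(329/6)) = -2050523 + (-1034 + 9541) = -2050523 + 8507 = -2042016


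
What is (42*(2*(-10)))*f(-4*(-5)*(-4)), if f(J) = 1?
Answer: -840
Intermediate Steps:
(42*(2*(-10)))*f(-4*(-5)*(-4)) = (42*(2*(-10)))*1 = (42*(-20))*1 = -840*1 = -840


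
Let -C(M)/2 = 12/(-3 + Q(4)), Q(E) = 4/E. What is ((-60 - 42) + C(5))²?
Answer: 8100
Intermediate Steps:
C(M) = 12 (C(M) = -24/(-3 + 4/4) = -24/(-3 + 4*(¼)) = -24/(-3 + 1) = -24/(-2) = -24*(-1)/2 = -2*(-6) = 12)
((-60 - 42) + C(5))² = ((-60 - 42) + 12)² = (-102 + 12)² = (-90)² = 8100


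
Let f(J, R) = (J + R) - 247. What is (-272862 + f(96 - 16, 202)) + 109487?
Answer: -163340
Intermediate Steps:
f(J, R) = -247 + J + R
(-272862 + f(96 - 16, 202)) + 109487 = (-272862 + (-247 + (96 - 16) + 202)) + 109487 = (-272862 + (-247 + 80 + 202)) + 109487 = (-272862 + 35) + 109487 = -272827 + 109487 = -163340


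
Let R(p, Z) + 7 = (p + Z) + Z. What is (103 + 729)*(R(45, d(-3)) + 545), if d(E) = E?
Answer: 480064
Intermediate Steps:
R(p, Z) = -7 + p + 2*Z (R(p, Z) = -7 + ((p + Z) + Z) = -7 + ((Z + p) + Z) = -7 + (p + 2*Z) = -7 + p + 2*Z)
(103 + 729)*(R(45, d(-3)) + 545) = (103 + 729)*((-7 + 45 + 2*(-3)) + 545) = 832*((-7 + 45 - 6) + 545) = 832*(32 + 545) = 832*577 = 480064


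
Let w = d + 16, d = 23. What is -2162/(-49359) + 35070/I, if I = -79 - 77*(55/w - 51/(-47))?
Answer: -634377074696/4906333959 ≈ -129.30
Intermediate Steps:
w = 39 (w = 23 + 16 = 39)
I = -497005/1833 (I = -79 - 77*(55/39 - 51/(-47)) = -79 - 77*(55*(1/39) - 51*(-1/47)) = -79 - 77*(55/39 + 51/47) = -79 - 77*4574/1833 = -79 - 352198/1833 = -497005/1833 ≈ -271.14)
-2162/(-49359) + 35070/I = -2162/(-49359) + 35070/(-497005/1833) = -2162*(-1/49359) + 35070*(-1833/497005) = 2162/49359 - 12856662/99401 = -634377074696/4906333959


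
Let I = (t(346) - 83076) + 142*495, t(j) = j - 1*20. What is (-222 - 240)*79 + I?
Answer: -48958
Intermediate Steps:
t(j) = -20 + j (t(j) = j - 20 = -20 + j)
I = -12460 (I = ((-20 + 346) - 83076) + 142*495 = (326 - 83076) + 70290 = -82750 + 70290 = -12460)
(-222 - 240)*79 + I = (-222 - 240)*79 - 12460 = -462*79 - 12460 = -36498 - 12460 = -48958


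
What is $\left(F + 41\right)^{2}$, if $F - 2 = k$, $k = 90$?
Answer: $17689$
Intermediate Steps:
$F = 92$ ($F = 2 + 90 = 92$)
$\left(F + 41\right)^{2} = \left(92 + 41\right)^{2} = 133^{2} = 17689$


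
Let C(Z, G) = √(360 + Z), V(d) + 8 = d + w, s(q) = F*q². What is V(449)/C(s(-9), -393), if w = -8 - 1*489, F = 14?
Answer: -28*√166/249 ≈ -1.4488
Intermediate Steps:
w = -497 (w = -8 - 489 = -497)
s(q) = 14*q²
V(d) = -505 + d (V(d) = -8 + (d - 497) = -8 + (-497 + d) = -505 + d)
V(449)/C(s(-9), -393) = (-505 + 449)/(√(360 + 14*(-9)²)) = -56/√(360 + 14*81) = -56/√(360 + 1134) = -56*√166/498 = -28*√166/249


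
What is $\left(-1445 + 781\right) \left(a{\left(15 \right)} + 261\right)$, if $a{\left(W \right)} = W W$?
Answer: $-322704$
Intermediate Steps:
$a{\left(W \right)} = W^{2}$
$\left(-1445 + 781\right) \left(a{\left(15 \right)} + 261\right) = \left(-1445 + 781\right) \left(15^{2} + 261\right) = - 664 \left(225 + 261\right) = \left(-664\right) 486 = -322704$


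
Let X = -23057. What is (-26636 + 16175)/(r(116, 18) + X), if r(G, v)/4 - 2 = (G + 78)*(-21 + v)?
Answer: 317/769 ≈ 0.41222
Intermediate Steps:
r(G, v) = 8 + 4*(-21 + v)*(78 + G) (r(G, v) = 8 + 4*((G + 78)*(-21 + v)) = 8 + 4*((78 + G)*(-21 + v)) = 8 + 4*((-21 + v)*(78 + G)) = 8 + 4*(-21 + v)*(78 + G))
(-26636 + 16175)/(r(116, 18) + X) = (-26636 + 16175)/((-6544 - 84*116 + 312*18 + 4*116*18) - 23057) = -10461/((-6544 - 9744 + 5616 + 8352) - 23057) = -10461/(-2320 - 23057) = -10461/(-25377) = -10461*(-1/25377) = 317/769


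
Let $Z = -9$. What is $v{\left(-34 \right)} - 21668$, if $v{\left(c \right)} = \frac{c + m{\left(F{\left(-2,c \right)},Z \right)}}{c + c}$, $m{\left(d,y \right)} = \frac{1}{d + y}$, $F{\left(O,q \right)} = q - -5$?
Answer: $- \frac{55988819}{2584} \approx -21668.0$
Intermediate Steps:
$F{\left(O,q \right)} = 5 + q$ ($F{\left(O,q \right)} = q + 5 = 5 + q$)
$v{\left(c \right)} = \frac{c + \frac{1}{-4 + c}}{2 c}$ ($v{\left(c \right)} = \frac{c + \frac{1}{\left(5 + c\right) - 9}}{c + c} = \frac{c + \frac{1}{-4 + c}}{2 c}$)
$v{\left(-34 \right)} - 21668 = \frac{1 - 34 \left(-4 - 34\right)}{2 \left(-34\right) \left(-4 - 34\right)} - 21668 = \frac{1}{2} \left(- \frac{1}{34}\right) \frac{1}{-38} \left(1 - -1292\right) - 21668 = \frac{1}{2} \left(- \frac{1}{34}\right) \left(- \frac{1}{38}\right) \left(1 + 1292\right) - 21668 = \frac{1}{2} \left(- \frac{1}{34}\right) \left(- \frac{1}{38}\right) 1293 - 21668 = \frac{1293}{2584} - 21668 = - \frac{55988819}{2584}$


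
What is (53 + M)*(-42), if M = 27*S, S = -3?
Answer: 1176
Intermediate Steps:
M = -81 (M = 27*(-3) = -81)
(53 + M)*(-42) = (53 - 81)*(-42) = -28*(-42) = 1176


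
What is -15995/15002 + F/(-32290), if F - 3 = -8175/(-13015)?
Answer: -672267672269/630465575870 ≈ -1.0663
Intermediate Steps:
F = 9444/2603 (F = 3 - 8175/(-13015) = 3 - 8175*(-1/13015) = 3 + 1635/2603 = 9444/2603 ≈ 3.6281)
-15995/15002 + F/(-32290) = -15995/15002 + (9444/2603)/(-32290) = -15995*1/15002 + (9444/2603)*(-1/32290) = -15995/15002 - 4722/42025435 = -672267672269/630465575870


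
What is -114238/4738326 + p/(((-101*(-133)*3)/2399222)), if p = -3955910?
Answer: -1070760851529259421/4546423797 ≈ -2.3552e+8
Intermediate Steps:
-114238/4738326 + p/(((-101*(-133)*3)/2399222)) = -114238/4738326 - 3955910/((-101*(-133)*3)/2399222) = -114238*1/4738326 - 3955910/((13433*3)*(1/2399222)) = -57119/2369163 - 3955910/(40299*(1/2399222)) = -57119/2369163 - 3955910/5757/342746 = -57119/2369163 - 3955910*342746/5757 = -57119/2369163 - 1355872328860/5757 = -1070760851529259421/4546423797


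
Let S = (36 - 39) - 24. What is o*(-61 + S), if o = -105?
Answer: 9240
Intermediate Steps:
S = -27 (S = -3 - 24 = -27)
o*(-61 + S) = -105*(-61 - 27) = -105*(-88) = 9240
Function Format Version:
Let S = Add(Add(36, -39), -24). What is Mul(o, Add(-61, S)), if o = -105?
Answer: 9240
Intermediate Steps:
S = -27 (S = Add(-3, -24) = -27)
Mul(o, Add(-61, S)) = Mul(-105, Add(-61, -27)) = Mul(-105, -88) = 9240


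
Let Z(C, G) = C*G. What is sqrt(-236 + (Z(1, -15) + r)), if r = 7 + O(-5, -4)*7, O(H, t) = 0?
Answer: 2*I*sqrt(61) ≈ 15.62*I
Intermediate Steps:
r = 7 (r = 7 + 0*7 = 7 + 0 = 7)
sqrt(-236 + (Z(1, -15) + r)) = sqrt(-236 + (1*(-15) + 7)) = sqrt(-236 + (-15 + 7)) = sqrt(-236 - 8) = sqrt(-244) = 2*I*sqrt(61)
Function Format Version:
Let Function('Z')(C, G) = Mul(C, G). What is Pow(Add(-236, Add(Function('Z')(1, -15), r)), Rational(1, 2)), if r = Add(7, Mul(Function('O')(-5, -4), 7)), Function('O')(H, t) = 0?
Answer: Mul(2, I, Pow(61, Rational(1, 2))) ≈ Mul(15.620, I)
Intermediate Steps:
r = 7 (r = Add(7, Mul(0, 7)) = Add(7, 0) = 7)
Pow(Add(-236, Add(Function('Z')(1, -15), r)), Rational(1, 2)) = Pow(Add(-236, Add(Mul(1, -15), 7)), Rational(1, 2)) = Pow(Add(-236, Add(-15, 7)), Rational(1, 2)) = Pow(Add(-236, -8), Rational(1, 2)) = Pow(-244, Rational(1, 2)) = Mul(2, I, Pow(61, Rational(1, 2)))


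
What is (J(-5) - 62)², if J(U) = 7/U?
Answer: 100489/25 ≈ 4019.6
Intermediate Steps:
(J(-5) - 62)² = (7/(-5) - 62)² = (7*(-⅕) - 62)² = (-7/5 - 62)² = (-317/5)² = 100489/25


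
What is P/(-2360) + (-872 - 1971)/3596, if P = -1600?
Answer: -23897/212164 ≈ -0.11263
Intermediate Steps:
P/(-2360) + (-872 - 1971)/3596 = -1600/(-2360) + (-872 - 1971)/3596 = -1600*(-1/2360) - 2843*1/3596 = 40/59 - 2843/3596 = -23897/212164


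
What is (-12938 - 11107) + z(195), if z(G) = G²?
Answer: 13980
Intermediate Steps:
(-12938 - 11107) + z(195) = (-12938 - 11107) + 195² = -24045 + 38025 = 13980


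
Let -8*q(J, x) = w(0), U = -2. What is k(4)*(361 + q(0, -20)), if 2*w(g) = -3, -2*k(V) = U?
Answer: 5779/16 ≈ 361.19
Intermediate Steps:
k(V) = 1 (k(V) = -1/2*(-2) = 1)
w(g) = -3/2 (w(g) = (1/2)*(-3) = -3/2)
q(J, x) = 3/16 (q(J, x) = -1/8*(-3/2) = 3/16)
k(4)*(361 + q(0, -20)) = 1*(361 + 3/16) = 1*(5779/16) = 5779/16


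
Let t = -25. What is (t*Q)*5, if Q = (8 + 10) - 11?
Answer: -875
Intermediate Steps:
Q = 7 (Q = 18 - 11 = 7)
(t*Q)*5 = -25*7*5 = -175*5 = -875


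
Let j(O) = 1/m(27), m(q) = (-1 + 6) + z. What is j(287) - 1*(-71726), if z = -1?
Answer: 286905/4 ≈ 71726.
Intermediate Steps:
m(q) = 4 (m(q) = (-1 + 6) - 1 = 5 - 1 = 4)
j(O) = 1/4
j(287) - 1*(-71726) = 1/4 - 1*(-71726) = 1/4 + 71726 = 286905/4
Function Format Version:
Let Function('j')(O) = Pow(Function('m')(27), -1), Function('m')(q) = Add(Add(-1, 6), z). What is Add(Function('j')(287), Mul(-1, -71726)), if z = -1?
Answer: Rational(286905, 4) ≈ 71726.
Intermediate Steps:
Function('m')(q) = 4 (Function('m')(q) = Add(Add(-1, 6), -1) = Add(5, -1) = 4)
Function('j')(O) = Rational(1, 4) (Function('j')(O) = Pow(4, -1) = Rational(1, 4))
Add(Function('j')(287), Mul(-1, -71726)) = Add(Rational(1, 4), Mul(-1, -71726)) = Add(Rational(1, 4), 71726) = Rational(286905, 4)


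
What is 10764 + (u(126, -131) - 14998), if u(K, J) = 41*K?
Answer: 932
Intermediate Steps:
10764 + (u(126, -131) - 14998) = 10764 + (41*126 - 14998) = 10764 + (5166 - 14998) = 10764 - 9832 = 932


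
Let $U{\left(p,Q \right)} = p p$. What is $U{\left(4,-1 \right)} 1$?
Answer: $16$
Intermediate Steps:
$U{\left(p,Q \right)} = p^{2}$
$U{\left(4,-1 \right)} 1 = 4^{2} \cdot 1 = 16 \cdot 1 = 16$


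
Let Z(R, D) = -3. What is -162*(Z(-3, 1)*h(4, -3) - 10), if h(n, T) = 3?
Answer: 3078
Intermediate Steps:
-162*(Z(-3, 1)*h(4, -3) - 10) = -162*(-3*3 - 10) = -162*(-9 - 10) = -162*(-19) = 3078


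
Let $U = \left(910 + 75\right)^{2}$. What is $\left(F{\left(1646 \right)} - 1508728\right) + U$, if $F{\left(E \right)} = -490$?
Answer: $-538993$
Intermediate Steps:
$U = 970225$ ($U = 985^{2} = 970225$)
$\left(F{\left(1646 \right)} - 1508728\right) + U = \left(-490 - 1508728\right) + 970225 = -1509218 + 970225 = -538993$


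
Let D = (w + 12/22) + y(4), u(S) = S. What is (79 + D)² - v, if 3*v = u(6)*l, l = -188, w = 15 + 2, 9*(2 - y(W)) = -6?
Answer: 11128540/1089 ≈ 10219.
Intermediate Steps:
y(W) = 8/3 (y(W) = 2 - ⅑*(-6) = 2 + ⅔ = 8/3)
w = 17
D = 667/33 (D = (17 + 12/22) + 8/3 = (17 + 12*(1/22)) + 8/3 = (17 + 6/11) + 8/3 = 193/11 + 8/3 = 667/33 ≈ 20.212)
v = -376 (v = (6*(-188))/3 = (⅓)*(-1128) = -376)
(79 + D)² - v = (79 + 667/33)² - 1*(-376) = (3274/33)² + 376 = 10719076/1089 + 376 = 11128540/1089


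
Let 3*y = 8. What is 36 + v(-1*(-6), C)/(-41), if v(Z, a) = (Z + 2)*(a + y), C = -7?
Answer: 4532/123 ≈ 36.846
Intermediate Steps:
y = 8/3 (y = (⅓)*8 = 8/3 ≈ 2.6667)
v(Z, a) = (2 + Z)*(8/3 + a) (v(Z, a) = (Z + 2)*(a + 8/3) = (2 + Z)*(8/3 + a))
36 + v(-1*(-6), C)/(-41) = 36 + (16/3 + 2*(-7) + 8*(-1*(-6))/3 - 1*(-6)*(-7))/(-41) = 36 + (16/3 - 14 + (8/3)*6 + 6*(-7))*(-1/41) = 36 + (16/3 - 14 + 16 - 42)*(-1/41) = 36 - 104/3*(-1/41) = 36 + 104/123 = 4532/123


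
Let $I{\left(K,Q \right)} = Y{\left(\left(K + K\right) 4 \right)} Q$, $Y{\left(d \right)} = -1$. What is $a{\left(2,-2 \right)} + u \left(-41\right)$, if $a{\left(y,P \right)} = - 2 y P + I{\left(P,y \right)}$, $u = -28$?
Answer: $1154$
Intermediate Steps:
$I{\left(K,Q \right)} = - Q$
$a{\left(y,P \right)} = - y - 2 P y$ ($a{\left(y,P \right)} = - 2 y P - y = - 2 P y - y = - y - 2 P y$)
$a{\left(2,-2 \right)} + u \left(-41\right) = 2 \left(-1 - -4\right) - -1148 = 2 \left(-1 + 4\right) + 1148 = 2 \cdot 3 + 1148 = 6 + 1148 = 1154$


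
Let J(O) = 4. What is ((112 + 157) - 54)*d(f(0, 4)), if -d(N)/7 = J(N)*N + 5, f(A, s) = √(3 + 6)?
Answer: -25585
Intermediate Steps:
f(A, s) = 3 (f(A, s) = √9 = 3)
d(N) = -35 - 28*N (d(N) = -7*(4*N + 5) = -7*(5 + 4*N) = -35 - 28*N)
((112 + 157) - 54)*d(f(0, 4)) = ((112 + 157) - 54)*(-35 - 28*3) = (269 - 54)*(-35 - 84) = 215*(-119) = -25585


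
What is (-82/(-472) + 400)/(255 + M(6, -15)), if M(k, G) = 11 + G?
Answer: 94441/59236 ≈ 1.5943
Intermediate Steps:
(-82/(-472) + 400)/(255 + M(6, -15)) = (-82/(-472) + 400)/(255 + (11 - 15)) = (-82*(-1/472) + 400)/(255 - 4) = (41/236 + 400)/251 = (94441/236)*(1/251) = 94441/59236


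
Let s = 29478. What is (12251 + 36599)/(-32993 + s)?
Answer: -9770/703 ≈ -13.898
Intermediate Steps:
(12251 + 36599)/(-32993 + s) = (12251 + 36599)/(-32993 + 29478) = 48850/(-3515) = 48850*(-1/3515) = -9770/703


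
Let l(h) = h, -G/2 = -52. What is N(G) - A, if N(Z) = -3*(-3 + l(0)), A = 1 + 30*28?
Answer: -832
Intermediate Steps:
G = 104 (G = -2*(-52) = 104)
A = 841 (A = 1 + 840 = 841)
N(Z) = 9 (N(Z) = -3*(-3 + 0) = -3*(-3) = 9)
N(G) - A = 9 - 1*841 = 9 - 841 = -832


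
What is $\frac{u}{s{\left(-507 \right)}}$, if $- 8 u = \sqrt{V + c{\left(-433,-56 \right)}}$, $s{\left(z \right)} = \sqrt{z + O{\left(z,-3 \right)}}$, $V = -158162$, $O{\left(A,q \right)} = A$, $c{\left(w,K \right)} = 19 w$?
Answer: $- \frac{\sqrt{110926}}{208} \approx -1.6012$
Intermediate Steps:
$s{\left(z \right)} = \sqrt{2} \sqrt{z}$ ($s{\left(z \right)} = \sqrt{z + z} = \sqrt{2 z} = \sqrt{2} \sqrt{z}$)
$u = - \frac{i \sqrt{166389}}{8}$ ($u = - \frac{\sqrt{-158162 + 19 \left(-433\right)}}{8} = - \frac{\sqrt{-158162 - 8227}}{8} = - \frac{\sqrt{-166389}}{8} = - \frac{i \sqrt{166389}}{8} \approx - 50.989 i$)
$\frac{u}{s{\left(-507 \right)}} = \frac{\left(- \frac{1}{8}\right) i \sqrt{166389}}{\sqrt{2} \sqrt{-507}} = \frac{\left(- \frac{1}{8}\right) i \sqrt{166389}}{\sqrt{2} \cdot 13 i \sqrt{3}} = \frac{\left(- \frac{1}{8}\right) i \sqrt{166389}}{13 i \sqrt{6}} = - \frac{i \sqrt{166389}}{8} \left(- \frac{i \sqrt{6}}{78}\right) = - \frac{\sqrt{110926}}{208}$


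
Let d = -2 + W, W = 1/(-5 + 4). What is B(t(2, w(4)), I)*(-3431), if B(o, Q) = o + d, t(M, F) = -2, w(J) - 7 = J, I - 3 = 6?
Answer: 17155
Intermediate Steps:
I = 9 (I = 3 + 6 = 9)
w(J) = 7 + J
W = -1 (W = 1/(-1) = -1)
d = -3 (d = -2 - 1 = -3)
B(o, Q) = -3 + o (B(o, Q) = o - 3 = -3 + o)
B(t(2, w(4)), I)*(-3431) = (-3 - 2)*(-3431) = -5*(-3431) = 17155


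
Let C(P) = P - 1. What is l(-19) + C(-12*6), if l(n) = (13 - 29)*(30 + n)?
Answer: -249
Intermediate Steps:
l(n) = -480 - 16*n (l(n) = -16*(30 + n) = -480 - 16*n)
C(P) = -1 + P
l(-19) + C(-12*6) = (-480 - 16*(-19)) + (-1 - 12*6) = (-480 + 304) + (-1 - 72) = -176 - 73 = -249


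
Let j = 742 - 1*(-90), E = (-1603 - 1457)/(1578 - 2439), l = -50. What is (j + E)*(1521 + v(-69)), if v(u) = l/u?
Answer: 25179180196/19803 ≈ 1.2715e+6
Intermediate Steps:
E = 1020/287 (E = -3060/(-861) = -3060*(-1/861) = 1020/287 ≈ 3.5540)
j = 832 (j = 742 + 90 = 832)
v(u) = -50/u
(j + E)*(1521 + v(-69)) = (832 + 1020/287)*(1521 - 50/(-69)) = 239804*(1521 - 50*(-1/69))/287 = 239804*(1521 + 50/69)/287 = (239804/287)*(104999/69) = 25179180196/19803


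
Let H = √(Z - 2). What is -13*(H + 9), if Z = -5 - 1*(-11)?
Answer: -143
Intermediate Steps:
Z = 6 (Z = -5 + 11 = 6)
H = 2 (H = √(6 - 2) = √4 = 2)
-13*(H + 9) = -13*(2 + 9) = -13*11 = -143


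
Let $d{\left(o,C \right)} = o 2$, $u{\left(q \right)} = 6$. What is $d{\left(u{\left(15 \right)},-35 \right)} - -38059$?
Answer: $38071$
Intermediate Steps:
$d{\left(o,C \right)} = 2 o$
$d{\left(u{\left(15 \right)},-35 \right)} - -38059 = 2 \cdot 6 - -38059 = 12 + 38059 = 38071$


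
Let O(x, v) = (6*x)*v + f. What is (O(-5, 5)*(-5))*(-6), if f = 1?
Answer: -4470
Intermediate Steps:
O(x, v) = 1 + 6*v*x (O(x, v) = (6*x)*v + 1 = 6*v*x + 1 = 1 + 6*v*x)
(O(-5, 5)*(-5))*(-6) = ((1 + 6*5*(-5))*(-5))*(-6) = ((1 - 150)*(-5))*(-6) = -149*(-5)*(-6) = 745*(-6) = -4470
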